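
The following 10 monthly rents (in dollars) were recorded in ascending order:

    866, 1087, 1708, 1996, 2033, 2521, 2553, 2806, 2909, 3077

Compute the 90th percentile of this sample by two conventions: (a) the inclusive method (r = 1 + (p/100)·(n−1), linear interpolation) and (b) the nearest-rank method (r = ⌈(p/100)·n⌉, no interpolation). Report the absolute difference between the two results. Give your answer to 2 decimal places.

16.80

n = 10.
(a) r = 9.1; between ranks 9 (2909) and 10 (3077): 2925.8.
(b) the nearest-rank method: rank 9 → 2909.
|2925.8 − 2909| = 16.8.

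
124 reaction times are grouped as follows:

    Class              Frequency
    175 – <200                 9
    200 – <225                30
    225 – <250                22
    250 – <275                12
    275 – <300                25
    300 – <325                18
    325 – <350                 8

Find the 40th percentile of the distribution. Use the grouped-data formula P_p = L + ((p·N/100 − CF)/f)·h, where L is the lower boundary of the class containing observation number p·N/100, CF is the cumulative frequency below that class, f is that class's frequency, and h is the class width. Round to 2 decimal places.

237.05

N = 124; target position k = 40/100 · 124 = 49.6.
Cumulative frequencies: 9, 39, 61, 73, 98, 116, 124.
Observation 49.6 falls in the class 225 – <250.
L = 225, CF = 39, f = 22, h = 25.
P40 = 225 + ((49.6 − 39)/22)·25 = 225 + 12.0455 = 237.045.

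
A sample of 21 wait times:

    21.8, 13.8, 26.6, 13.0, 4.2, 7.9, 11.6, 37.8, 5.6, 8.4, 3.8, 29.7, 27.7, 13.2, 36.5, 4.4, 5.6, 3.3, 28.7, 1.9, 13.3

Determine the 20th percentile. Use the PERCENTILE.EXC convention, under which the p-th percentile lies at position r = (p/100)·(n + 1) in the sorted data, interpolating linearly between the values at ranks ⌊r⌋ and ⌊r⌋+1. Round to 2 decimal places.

Sorted: 1.9, 3.3, 3.8, 4.2, 4.4, 5.6, 5.6, 7.9, 8.4, 11.6, 13.0, 13.2, 13.3, 13.8, 21.8, 26.6, 27.7, 28.7, 29.7, 36.5, 37.8.
n = 21.
r = (20/100)·(21 + 1) = 4.4.
Rank 4 is 4.2 and rank 5 is 4.4.
Interpolate: 4.2 + 0.4·(4.4 − 4.2) = 4.2 + 0.4·0.2 = 4.28.

4.28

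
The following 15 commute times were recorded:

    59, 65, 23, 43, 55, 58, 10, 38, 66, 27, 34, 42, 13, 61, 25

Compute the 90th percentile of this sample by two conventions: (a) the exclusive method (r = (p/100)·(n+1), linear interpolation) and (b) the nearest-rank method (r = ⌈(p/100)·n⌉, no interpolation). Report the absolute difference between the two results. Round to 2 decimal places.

Sorted: 10, 13, 23, 25, 27, 34, 38, 42, 43, 55, 58, 59, 61, 65, 66.
n = 15.
(a) r = 14.4; between ranks 14 (65) and 15 (66): 65.4.
(b) the nearest-rank method: rank 14 → 65.
|65.4 − 65| = 0.4.

0.40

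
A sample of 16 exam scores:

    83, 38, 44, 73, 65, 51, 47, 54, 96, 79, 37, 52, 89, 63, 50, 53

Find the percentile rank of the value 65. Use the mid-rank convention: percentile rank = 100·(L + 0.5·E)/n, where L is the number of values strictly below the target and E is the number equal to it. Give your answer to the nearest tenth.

65.6

Sorted: 37, 38, 44, 47, 50, 51, 52, 53, 54, 63, 65, 73, 79, 83, 89, 96.
Count below 65: L = 10; count equal: E = 1; n = 16.
Percentile rank = 100·(10 + 0.5·1)/16 = 100·10.5/16 = 65.62.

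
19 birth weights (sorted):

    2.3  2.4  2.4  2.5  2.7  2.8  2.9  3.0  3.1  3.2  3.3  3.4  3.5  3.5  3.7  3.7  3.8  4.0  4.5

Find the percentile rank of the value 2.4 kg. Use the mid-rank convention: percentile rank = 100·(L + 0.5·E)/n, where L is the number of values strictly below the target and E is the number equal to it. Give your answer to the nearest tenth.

10.5

Count below 2.4: L = 1; count equal: E = 2; n = 19.
Percentile rank = 100·(1 + 0.5·2)/19 = 100·2/19 = 10.53.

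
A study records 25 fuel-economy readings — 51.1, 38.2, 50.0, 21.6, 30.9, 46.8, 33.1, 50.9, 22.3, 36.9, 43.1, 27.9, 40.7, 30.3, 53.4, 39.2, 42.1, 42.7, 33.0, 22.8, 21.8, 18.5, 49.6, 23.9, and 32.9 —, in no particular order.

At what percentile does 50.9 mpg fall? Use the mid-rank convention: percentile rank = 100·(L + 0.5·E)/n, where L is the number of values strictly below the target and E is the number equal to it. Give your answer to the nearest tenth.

Sorted: 18.5, 21.6, 21.8, 22.3, 22.8, 23.9, 27.9, 30.3, 30.9, 32.9, 33.0, 33.1, 36.9, 38.2, 39.2, 40.7, 42.1, 42.7, 43.1, 46.8, 49.6, 50.0, 50.9, 51.1, 53.4.
Count below 50.9: L = 22; count equal: E = 1; n = 25.
Percentile rank = 100·(22 + 0.5·1)/25 = 100·22.5/25 = 90.

90.0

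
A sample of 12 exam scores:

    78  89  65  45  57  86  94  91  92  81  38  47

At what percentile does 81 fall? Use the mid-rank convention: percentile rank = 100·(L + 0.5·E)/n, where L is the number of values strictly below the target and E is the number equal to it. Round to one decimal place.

Sorted: 38, 45, 47, 57, 65, 78, 81, 86, 89, 91, 92, 94.
Count below 81: L = 6; count equal: E = 1; n = 12.
Percentile rank = 100·(6 + 0.5·1)/12 = 100·6.5/12 = 54.17.

54.2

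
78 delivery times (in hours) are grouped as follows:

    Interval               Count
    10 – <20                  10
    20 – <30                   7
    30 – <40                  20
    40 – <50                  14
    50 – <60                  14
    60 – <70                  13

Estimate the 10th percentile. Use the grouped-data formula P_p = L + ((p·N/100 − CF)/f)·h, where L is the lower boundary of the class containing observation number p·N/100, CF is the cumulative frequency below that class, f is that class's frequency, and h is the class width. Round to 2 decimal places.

17.80

N = 78; target position k = 10/100 · 78 = 7.8.
Cumulative frequencies: 10, 17, 37, 51, 65, 78.
Observation 7.8 falls in the class 10 – <20.
L = 10, CF = 0, f = 10, h = 10.
P10 = 10 + ((7.8 − 0)/10)·10 = 10 + 7.8 = 17.8.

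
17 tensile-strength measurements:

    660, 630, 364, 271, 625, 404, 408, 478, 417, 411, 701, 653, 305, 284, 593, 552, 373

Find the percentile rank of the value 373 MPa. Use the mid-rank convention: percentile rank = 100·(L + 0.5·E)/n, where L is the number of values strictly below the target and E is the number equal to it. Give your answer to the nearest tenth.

26.5

Sorted: 271, 284, 305, 364, 373, 404, 408, 411, 417, 478, 552, 593, 625, 630, 653, 660, 701.
Count below 373: L = 4; count equal: E = 1; n = 17.
Percentile rank = 100·(4 + 0.5·1)/17 = 100·4.5/17 = 26.47.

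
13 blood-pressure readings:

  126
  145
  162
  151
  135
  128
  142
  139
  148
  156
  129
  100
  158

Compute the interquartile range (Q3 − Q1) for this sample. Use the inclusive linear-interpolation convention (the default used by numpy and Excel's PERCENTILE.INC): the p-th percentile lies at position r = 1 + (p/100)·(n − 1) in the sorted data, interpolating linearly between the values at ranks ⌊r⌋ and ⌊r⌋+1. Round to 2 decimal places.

Sorted: 100, 126, 128, 129, 135, 139, 142, 145, 148, 151, 156, 158, 162.
n = 13.
P25: r = 4 (integer) → 129.
P75: r = 10 (integer) → 151.
Difference: 151 − 129 = 22.

22.00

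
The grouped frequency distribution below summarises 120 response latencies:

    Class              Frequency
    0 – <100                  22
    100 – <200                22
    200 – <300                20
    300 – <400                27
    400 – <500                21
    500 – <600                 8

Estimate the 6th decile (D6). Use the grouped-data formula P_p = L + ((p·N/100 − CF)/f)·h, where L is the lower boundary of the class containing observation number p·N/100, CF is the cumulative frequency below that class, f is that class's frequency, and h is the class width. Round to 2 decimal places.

329.63

N = 120; target position k = 60/100 · 120 = 72.
Cumulative frequencies: 22, 44, 64, 91, 112, 120.
Observation 72 falls in the class 300 – <400.
L = 300, CF = 64, f = 27, h = 100.
P60 = 300 + ((72 − 64)/27)·100 = 300 + 29.6296 = 329.63.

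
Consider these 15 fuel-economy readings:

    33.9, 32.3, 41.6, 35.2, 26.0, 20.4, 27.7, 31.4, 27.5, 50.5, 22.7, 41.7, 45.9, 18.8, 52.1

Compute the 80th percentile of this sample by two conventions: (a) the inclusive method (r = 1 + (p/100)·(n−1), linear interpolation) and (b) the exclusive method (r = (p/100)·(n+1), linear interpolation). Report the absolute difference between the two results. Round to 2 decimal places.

Sorted: 18.8, 20.4, 22.7, 26.0, 27.5, 27.7, 31.4, 32.3, 33.9, 35.2, 41.6, 41.7, 45.9, 50.5, 52.1.
n = 15.
(a) r = 12.2; between ranks 12 (41.7) and 13 (45.9): 42.54.
(b) r = 12.8; between ranks 12 (41.7) and 13 (45.9): 45.06.
|42.54 − 45.06| = 2.52.

2.52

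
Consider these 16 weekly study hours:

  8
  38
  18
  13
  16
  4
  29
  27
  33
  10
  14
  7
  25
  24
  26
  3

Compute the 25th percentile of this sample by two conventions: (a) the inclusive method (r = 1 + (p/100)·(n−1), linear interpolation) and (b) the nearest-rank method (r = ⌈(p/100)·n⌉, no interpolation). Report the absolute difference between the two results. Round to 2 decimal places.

1.50

Sorted: 3, 4, 7, 8, 10, 13, 14, 16, 18, 24, 25, 26, 27, 29, 33, 38.
n = 16.
(a) r = 4.75; between ranks 4 (8) and 5 (10): 9.5.
(b) the nearest-rank method: rank 4 → 8.
|9.5 − 8| = 1.5.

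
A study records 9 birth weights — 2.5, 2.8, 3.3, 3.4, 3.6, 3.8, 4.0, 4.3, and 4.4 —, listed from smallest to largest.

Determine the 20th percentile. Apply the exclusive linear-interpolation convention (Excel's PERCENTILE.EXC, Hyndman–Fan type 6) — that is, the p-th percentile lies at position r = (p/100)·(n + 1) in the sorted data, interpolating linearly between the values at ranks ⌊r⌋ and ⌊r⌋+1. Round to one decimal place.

2.8

n = 9.
r = (20/100)·(9 + 1) = 2.
r is an integer, so P20 is the value at rank 2: 2.8.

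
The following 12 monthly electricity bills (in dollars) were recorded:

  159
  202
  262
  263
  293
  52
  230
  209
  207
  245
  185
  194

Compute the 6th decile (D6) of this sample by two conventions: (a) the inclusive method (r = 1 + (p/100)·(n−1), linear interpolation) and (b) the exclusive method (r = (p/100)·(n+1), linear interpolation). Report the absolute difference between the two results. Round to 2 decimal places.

Sorted: 52, 159, 185, 194, 202, 207, 209, 230, 245, 262, 263, 293.
n = 12.
(a) r = 7.6; between ranks 7 (209) and 8 (230): 221.6.
(b) r = 7.8; between ranks 7 (209) and 8 (230): 225.8.
|221.6 − 225.8| = 4.2.

4.20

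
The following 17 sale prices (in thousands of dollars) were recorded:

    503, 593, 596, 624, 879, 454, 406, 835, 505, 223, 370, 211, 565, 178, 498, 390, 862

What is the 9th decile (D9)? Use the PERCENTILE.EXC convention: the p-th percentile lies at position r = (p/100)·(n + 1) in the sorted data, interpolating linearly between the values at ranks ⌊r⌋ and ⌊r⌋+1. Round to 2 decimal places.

Sorted: 178, 211, 223, 370, 390, 406, 454, 498, 503, 505, 565, 593, 596, 624, 835, 862, 879.
n = 17.
r = (90/100)·(17 + 1) = 16.2.
Rank 16 is 862 and rank 17 is 879.
Interpolate: 862 + 0.2·(879 − 862) = 862 + 0.2·17 = 865.4.

865.40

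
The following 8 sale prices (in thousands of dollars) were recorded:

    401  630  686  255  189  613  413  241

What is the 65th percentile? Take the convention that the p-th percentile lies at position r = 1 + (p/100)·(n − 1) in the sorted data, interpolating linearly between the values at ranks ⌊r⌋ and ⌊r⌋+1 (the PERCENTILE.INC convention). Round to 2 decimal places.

Sorted: 189, 241, 255, 401, 413, 613, 630, 686.
n = 8.
r = 1 + (65/100)·(8 − 1) = 1 + 4.55 = 5.55.
Rank 5 is 413 and rank 6 is 613.
Interpolate: 413 + 0.55·(613 − 413) = 413 + 0.55·200 = 523.

523.00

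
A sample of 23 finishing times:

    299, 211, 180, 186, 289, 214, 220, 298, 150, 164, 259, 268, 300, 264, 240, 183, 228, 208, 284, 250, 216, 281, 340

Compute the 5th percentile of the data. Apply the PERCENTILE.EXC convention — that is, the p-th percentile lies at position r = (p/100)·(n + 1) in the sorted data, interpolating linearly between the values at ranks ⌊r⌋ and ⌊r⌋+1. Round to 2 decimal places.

Sorted: 150, 164, 180, 183, 186, 208, 211, 214, 216, 220, 228, 240, 250, 259, 264, 268, 281, 284, 289, 298, 299, 300, 340.
n = 23.
r = (5/100)·(23 + 1) = 1.2.
Rank 1 is 150 and rank 2 is 164.
Interpolate: 150 + 0.2·(164 − 150) = 150 + 0.2·14 = 152.8.

152.80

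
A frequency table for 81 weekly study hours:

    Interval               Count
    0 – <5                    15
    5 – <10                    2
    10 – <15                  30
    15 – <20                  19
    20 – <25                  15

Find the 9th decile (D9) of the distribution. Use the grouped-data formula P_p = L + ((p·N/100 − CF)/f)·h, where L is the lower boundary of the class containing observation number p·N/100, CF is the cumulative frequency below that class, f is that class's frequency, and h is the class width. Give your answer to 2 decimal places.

N = 81; target position k = 90/100 · 81 = 72.9.
Cumulative frequencies: 15, 17, 47, 66, 81.
Observation 72.9 falls in the class 20 – <25.
L = 20, CF = 66, f = 15, h = 5.
P90 = 20 + ((72.9 − 66)/15)·5 = 20 + 2.3 = 22.3.

22.30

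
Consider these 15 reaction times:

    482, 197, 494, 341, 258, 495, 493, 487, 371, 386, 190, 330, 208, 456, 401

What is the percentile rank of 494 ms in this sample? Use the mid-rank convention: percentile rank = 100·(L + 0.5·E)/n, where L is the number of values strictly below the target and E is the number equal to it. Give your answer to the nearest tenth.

Sorted: 190, 197, 208, 258, 330, 341, 371, 386, 401, 456, 482, 487, 493, 494, 495.
Count below 494: L = 13; count equal: E = 1; n = 15.
Percentile rank = 100·(13 + 0.5·1)/15 = 100·13.5/15 = 90.

90.0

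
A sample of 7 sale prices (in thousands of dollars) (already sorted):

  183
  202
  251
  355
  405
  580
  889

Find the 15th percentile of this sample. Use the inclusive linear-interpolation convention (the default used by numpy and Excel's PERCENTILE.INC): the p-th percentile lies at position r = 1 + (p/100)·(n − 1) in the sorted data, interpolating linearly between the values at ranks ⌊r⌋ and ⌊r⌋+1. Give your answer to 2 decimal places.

200.10

n = 7.
r = 1 + (15/100)·(7 − 1) = 1 + 0.9 = 1.9.
Rank 1 is 183 and rank 2 is 202.
Interpolate: 183 + 0.9·(202 − 183) = 183 + 0.9·19 = 200.1.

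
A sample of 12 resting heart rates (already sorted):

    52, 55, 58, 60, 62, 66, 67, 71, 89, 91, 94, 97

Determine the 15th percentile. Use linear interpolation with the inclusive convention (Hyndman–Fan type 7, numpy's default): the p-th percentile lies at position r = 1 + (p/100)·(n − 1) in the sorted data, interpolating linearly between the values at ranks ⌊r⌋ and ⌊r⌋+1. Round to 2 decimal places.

n = 12.
r = 1 + (15/100)·(12 − 1) = 1 + 1.65 = 2.65.
Rank 2 is 55 and rank 3 is 58.
Interpolate: 55 + 0.65·(58 − 55) = 55 + 0.65·3 = 56.95.

56.95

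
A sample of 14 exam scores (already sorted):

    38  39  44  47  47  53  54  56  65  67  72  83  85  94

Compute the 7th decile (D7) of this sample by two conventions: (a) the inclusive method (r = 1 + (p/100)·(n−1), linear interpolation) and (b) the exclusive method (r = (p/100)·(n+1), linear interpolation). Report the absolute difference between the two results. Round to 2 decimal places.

2.00

n = 14.
(a) r = 10.1; between ranks 10 (67) and 11 (72): 67.5.
(b) r = 10.5; between ranks 10 (67) and 11 (72): 69.5.
|67.5 − 69.5| = 2.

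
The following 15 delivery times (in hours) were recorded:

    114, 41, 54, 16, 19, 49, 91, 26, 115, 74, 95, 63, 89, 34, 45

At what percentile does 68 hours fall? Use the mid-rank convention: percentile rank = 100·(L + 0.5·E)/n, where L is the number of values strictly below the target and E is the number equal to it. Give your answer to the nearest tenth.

Sorted: 16, 19, 26, 34, 41, 45, 49, 54, 63, 74, 89, 91, 95, 114, 115.
Count below 68: L = 9; count equal: E = 0; n = 15.
Percentile rank = 100·(9 + 0.5·0)/15 = 100·9/15 = 60.

60.0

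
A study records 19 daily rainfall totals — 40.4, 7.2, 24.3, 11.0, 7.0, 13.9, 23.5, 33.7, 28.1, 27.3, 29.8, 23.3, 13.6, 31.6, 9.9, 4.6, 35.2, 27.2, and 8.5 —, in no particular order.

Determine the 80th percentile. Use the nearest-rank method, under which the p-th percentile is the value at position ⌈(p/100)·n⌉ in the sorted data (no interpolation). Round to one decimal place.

31.6

Sorted: 4.6, 7.0, 7.2, 8.5, 9.9, 11.0, 13.6, 13.9, 23.3, 23.5, 24.3, 27.2, 27.3, 28.1, 29.8, 31.6, 33.7, 35.2, 40.4.
n = 19.
Position = ⌈80/100 · 19⌉ = ⌈15.2⌉ = 16.
The value at rank 16 is 31.6.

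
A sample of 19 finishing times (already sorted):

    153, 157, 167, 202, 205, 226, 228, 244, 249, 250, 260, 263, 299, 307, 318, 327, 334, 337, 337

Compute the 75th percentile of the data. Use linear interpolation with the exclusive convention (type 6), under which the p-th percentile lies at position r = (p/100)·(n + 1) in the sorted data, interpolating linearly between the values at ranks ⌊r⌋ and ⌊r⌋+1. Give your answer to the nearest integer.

n = 19.
r = (75/100)·(19 + 1) = 15.
r is an integer, so P75 is the value at rank 15: 318.

318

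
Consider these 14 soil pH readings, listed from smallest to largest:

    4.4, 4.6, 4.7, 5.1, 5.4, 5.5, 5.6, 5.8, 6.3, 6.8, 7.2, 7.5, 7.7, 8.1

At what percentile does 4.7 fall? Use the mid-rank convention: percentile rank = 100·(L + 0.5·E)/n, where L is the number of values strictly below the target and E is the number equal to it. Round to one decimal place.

17.9

Count below 4.7: L = 2; count equal: E = 1; n = 14.
Percentile rank = 100·(2 + 0.5·1)/14 = 100·2.5/14 = 17.86.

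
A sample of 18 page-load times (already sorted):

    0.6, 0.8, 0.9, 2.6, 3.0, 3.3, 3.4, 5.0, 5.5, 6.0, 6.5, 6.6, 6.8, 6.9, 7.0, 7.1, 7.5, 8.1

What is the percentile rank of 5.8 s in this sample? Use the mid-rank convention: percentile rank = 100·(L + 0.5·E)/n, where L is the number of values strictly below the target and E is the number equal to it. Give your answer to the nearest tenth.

50.0

Count below 5.8: L = 9; count equal: E = 0; n = 18.
Percentile rank = 100·(9 + 0.5·0)/18 = 100·9/18 = 50.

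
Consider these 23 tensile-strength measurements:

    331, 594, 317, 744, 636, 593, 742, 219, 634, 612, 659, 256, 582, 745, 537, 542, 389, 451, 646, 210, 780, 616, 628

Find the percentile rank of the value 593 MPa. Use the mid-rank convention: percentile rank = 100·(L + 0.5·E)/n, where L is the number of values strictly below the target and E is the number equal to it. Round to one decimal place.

45.7

Sorted: 210, 219, 256, 317, 331, 389, 451, 537, 542, 582, 593, 594, 612, 616, 628, 634, 636, 646, 659, 742, 744, 745, 780.
Count below 593: L = 10; count equal: E = 1; n = 23.
Percentile rank = 100·(10 + 0.5·1)/23 = 100·10.5/23 = 45.65.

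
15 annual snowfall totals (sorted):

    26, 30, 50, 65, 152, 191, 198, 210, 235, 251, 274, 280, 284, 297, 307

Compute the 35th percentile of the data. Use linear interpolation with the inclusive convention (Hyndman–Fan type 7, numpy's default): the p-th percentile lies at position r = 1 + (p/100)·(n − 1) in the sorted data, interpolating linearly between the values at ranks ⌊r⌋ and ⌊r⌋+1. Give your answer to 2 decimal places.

187.10

n = 15.
r = 1 + (35/100)·(15 − 1) = 1 + 4.9 = 5.9.
Rank 5 is 152 and rank 6 is 191.
Interpolate: 152 + 0.9·(191 − 152) = 152 + 0.9·39 = 187.1.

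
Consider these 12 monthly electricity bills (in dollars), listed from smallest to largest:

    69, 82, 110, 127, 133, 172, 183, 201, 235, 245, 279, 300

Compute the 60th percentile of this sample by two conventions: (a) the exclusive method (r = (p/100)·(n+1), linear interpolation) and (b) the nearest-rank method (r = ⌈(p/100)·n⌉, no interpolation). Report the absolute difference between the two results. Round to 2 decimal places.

3.60

n = 12.
(a) r = 7.8; between ranks 7 (183) and 8 (201): 197.4.
(b) the nearest-rank method: rank 8 → 201.
|197.4 − 201| = 3.6.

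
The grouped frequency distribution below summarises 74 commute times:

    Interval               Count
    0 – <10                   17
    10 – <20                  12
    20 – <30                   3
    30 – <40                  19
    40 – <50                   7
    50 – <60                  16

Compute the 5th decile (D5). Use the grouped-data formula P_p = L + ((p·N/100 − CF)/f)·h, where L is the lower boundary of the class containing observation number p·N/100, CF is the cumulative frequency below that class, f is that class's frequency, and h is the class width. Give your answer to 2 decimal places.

32.63

N = 74; target position k = 50/100 · 74 = 37.
Cumulative frequencies: 17, 29, 32, 51, 58, 74.
Observation 37 falls in the class 30 – <40.
L = 30, CF = 32, f = 19, h = 10.
P50 = 30 + ((37 − 32)/19)·10 = 30 + 2.63158 = 32.6316.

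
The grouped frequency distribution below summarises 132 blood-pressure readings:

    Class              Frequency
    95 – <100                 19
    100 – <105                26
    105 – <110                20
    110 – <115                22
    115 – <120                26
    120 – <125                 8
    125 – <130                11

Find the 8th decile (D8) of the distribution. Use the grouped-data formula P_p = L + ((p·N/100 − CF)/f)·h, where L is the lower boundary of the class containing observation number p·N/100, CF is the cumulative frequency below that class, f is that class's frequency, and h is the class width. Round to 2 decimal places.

N = 132; target position k = 80/100 · 132 = 105.6.
Cumulative frequencies: 19, 45, 65, 87, 113, 121, 132.
Observation 105.6 falls in the class 115 – <120.
L = 115, CF = 87, f = 26, h = 5.
P80 = 115 + ((105.6 − 87)/26)·5 = 115 + 3.57692 = 118.577.

118.58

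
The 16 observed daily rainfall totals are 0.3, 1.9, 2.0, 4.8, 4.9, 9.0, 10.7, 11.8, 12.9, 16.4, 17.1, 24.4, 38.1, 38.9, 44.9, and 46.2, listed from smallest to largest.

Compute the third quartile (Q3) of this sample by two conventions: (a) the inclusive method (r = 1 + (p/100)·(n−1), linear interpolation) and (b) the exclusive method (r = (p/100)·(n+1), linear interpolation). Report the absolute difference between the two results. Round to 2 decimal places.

n = 16.
(a) r = 12.25; between ranks 12 (24.4) and 13 (38.1): 27.825.
(b) r = 12.75; between ranks 12 (24.4) and 13 (38.1): 34.675.
|27.825 − 34.675| = 6.85.

6.85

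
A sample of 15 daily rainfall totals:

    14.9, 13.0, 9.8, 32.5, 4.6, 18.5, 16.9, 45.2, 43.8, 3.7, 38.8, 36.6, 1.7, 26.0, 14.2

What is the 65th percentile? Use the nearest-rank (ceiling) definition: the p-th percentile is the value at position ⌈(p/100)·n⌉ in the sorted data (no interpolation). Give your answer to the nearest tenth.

26.0

Sorted: 1.7, 3.7, 4.6, 9.8, 13.0, 14.2, 14.9, 16.9, 18.5, 26.0, 32.5, 36.6, 38.8, 43.8, 45.2.
n = 15.
Position = ⌈65/100 · 15⌉ = ⌈9.75⌉ = 10.
The value at rank 10 is 26.0.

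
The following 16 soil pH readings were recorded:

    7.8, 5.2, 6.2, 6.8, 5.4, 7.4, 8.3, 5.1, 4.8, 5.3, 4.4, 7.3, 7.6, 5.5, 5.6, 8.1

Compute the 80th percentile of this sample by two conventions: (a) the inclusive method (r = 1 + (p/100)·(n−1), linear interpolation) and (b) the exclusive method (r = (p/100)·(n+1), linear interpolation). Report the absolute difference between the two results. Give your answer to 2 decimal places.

Sorted: 4.4, 4.8, 5.1, 5.2, 5.3, 5.4, 5.5, 5.6, 6.2, 6.8, 7.3, 7.4, 7.6, 7.8, 8.1, 8.3.
n = 16.
(a) r = 13 → value at rank 13 = 7.6.
(b) r = 13.6; between ranks 13 (7.6) and 14 (7.8): 7.72.
|7.6 − 7.72| = 0.12.

0.12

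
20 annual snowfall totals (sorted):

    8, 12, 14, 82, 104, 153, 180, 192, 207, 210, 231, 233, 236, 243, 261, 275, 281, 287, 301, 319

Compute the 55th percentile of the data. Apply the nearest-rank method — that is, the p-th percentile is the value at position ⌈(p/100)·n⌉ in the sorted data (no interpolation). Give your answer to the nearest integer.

n = 20.
Position = ⌈55/100 · 20⌉ = ⌈11⌉ = 11.
The value at rank 11 is 231.

231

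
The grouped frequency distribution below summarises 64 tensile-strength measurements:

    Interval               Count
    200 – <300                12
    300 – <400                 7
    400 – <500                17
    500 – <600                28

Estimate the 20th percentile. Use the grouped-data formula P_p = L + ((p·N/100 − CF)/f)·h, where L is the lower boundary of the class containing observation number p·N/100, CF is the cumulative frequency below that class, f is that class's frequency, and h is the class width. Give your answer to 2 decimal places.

N = 64; target position k = 20/100 · 64 = 12.8.
Cumulative frequencies: 12, 19, 36, 64.
Observation 12.8 falls in the class 300 – <400.
L = 300, CF = 12, f = 7, h = 100.
P20 = 300 + ((12.8 − 12)/7)·100 = 300 + 11.4286 = 311.429.

311.43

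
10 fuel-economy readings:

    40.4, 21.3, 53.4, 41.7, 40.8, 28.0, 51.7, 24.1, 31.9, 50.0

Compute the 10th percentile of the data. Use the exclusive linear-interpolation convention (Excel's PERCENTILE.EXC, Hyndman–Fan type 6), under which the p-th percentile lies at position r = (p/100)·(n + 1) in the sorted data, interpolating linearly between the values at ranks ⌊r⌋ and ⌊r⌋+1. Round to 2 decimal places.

Sorted: 21.3, 24.1, 28.0, 31.9, 40.4, 40.8, 41.7, 50.0, 51.7, 53.4.
n = 10.
r = (10/100)·(10 + 1) = 1.1.
Rank 1 is 21.3 and rank 2 is 24.1.
Interpolate: 21.3 + 0.1·(24.1 − 21.3) = 21.3 + 0.1·2.8 = 21.58.

21.58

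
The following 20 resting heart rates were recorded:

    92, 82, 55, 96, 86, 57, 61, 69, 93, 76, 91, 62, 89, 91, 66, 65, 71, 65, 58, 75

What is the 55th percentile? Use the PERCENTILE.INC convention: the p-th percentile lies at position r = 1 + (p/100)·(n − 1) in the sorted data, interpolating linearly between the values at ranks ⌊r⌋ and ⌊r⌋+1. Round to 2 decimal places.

Sorted: 55, 57, 58, 61, 62, 65, 65, 66, 69, 71, 75, 76, 82, 86, 89, 91, 91, 92, 93, 96.
n = 20.
r = 1 + (55/100)·(20 − 1) = 1 + 10.45 = 11.45.
Rank 11 is 75 and rank 12 is 76.
Interpolate: 75 + 0.45·(76 − 75) = 75 + 0.45·1 = 75.45.

75.45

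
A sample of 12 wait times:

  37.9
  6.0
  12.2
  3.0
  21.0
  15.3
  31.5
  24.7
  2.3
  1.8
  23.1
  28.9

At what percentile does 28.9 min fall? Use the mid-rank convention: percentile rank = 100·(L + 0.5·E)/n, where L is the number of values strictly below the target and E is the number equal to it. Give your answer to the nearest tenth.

Sorted: 1.8, 2.3, 3.0, 6.0, 12.2, 15.3, 21.0, 23.1, 24.7, 28.9, 31.5, 37.9.
Count below 28.9: L = 9; count equal: E = 1; n = 12.
Percentile rank = 100·(9 + 0.5·1)/12 = 100·9.5/12 = 79.17.

79.2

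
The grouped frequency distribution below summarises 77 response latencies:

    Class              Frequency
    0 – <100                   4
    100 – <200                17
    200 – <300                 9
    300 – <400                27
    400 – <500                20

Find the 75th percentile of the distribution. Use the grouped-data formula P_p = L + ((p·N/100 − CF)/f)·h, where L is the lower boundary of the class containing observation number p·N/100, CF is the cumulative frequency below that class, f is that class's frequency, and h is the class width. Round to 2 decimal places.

N = 77; target position k = 75/100 · 77 = 57.75.
Cumulative frequencies: 4, 21, 30, 57, 77.
Observation 57.75 falls in the class 400 – <500.
L = 400, CF = 57, f = 20, h = 100.
P75 = 400 + ((57.75 − 57)/20)·100 = 400 + 3.75 = 403.75.

403.75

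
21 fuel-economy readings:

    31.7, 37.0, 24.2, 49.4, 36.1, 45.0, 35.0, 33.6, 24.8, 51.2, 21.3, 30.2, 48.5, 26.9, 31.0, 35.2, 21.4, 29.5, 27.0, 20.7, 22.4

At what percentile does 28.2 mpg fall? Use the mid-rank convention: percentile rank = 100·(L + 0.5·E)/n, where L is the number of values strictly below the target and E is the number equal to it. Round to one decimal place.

Sorted: 20.7, 21.3, 21.4, 22.4, 24.2, 24.8, 26.9, 27.0, 29.5, 30.2, 31.0, 31.7, 33.6, 35.0, 35.2, 36.1, 37.0, 45.0, 48.5, 49.4, 51.2.
Count below 28.2: L = 8; count equal: E = 0; n = 21.
Percentile rank = 100·(8 + 0.5·0)/21 = 100·8/21 = 38.1.

38.1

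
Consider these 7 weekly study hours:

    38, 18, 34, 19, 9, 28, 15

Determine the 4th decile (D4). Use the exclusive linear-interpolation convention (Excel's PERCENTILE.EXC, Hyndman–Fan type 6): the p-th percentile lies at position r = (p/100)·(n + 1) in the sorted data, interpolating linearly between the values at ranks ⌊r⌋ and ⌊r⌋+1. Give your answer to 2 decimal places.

Sorted: 9, 15, 18, 19, 28, 34, 38.
n = 7.
r = (40/100)·(7 + 1) = 3.2.
Rank 3 is 18 and rank 4 is 19.
Interpolate: 18 + 0.2·(19 − 18) = 18 + 0.2·1 = 18.2.

18.20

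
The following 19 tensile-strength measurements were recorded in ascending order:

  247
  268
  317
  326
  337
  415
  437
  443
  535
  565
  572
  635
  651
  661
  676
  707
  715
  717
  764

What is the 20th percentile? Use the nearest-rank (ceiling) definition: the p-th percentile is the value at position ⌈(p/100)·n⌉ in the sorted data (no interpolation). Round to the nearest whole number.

n = 19.
Position = ⌈20/100 · 19⌉ = ⌈3.8⌉ = 4.
The value at rank 4 is 326.

326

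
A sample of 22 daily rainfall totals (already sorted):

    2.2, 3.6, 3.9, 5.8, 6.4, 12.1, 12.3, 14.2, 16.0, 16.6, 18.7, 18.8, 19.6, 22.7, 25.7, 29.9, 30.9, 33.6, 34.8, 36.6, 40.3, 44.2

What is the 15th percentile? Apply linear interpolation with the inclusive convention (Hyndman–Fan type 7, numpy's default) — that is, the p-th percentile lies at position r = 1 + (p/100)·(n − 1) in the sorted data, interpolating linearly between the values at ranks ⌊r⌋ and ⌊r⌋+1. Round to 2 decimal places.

n = 22.
r = 1 + (15/100)·(22 − 1) = 1 + 3.15 = 4.15.
Rank 4 is 5.8 and rank 5 is 6.4.
Interpolate: 5.8 + 0.15·(6.4 − 5.8) = 5.8 + 0.15·0.6 = 5.89.

5.89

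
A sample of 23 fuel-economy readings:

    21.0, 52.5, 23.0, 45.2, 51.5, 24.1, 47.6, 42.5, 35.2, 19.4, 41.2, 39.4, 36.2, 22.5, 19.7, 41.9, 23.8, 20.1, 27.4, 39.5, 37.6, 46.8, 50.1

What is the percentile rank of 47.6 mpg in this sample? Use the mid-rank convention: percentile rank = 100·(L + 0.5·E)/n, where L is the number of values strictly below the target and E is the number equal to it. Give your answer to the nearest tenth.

84.8

Sorted: 19.4, 19.7, 20.1, 21.0, 22.5, 23.0, 23.8, 24.1, 27.4, 35.2, 36.2, 37.6, 39.4, 39.5, 41.2, 41.9, 42.5, 45.2, 46.8, 47.6, 50.1, 51.5, 52.5.
Count below 47.6: L = 19; count equal: E = 1; n = 23.
Percentile rank = 100·(19 + 0.5·1)/23 = 100·19.5/23 = 84.78.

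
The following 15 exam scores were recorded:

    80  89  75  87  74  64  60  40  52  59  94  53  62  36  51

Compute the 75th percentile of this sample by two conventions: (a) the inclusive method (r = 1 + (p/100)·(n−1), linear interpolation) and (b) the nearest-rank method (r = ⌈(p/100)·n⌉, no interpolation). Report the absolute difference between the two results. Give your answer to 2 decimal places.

2.50

Sorted: 36, 40, 51, 52, 53, 59, 60, 62, 64, 74, 75, 80, 87, 89, 94.
n = 15.
(a) r = 11.5; between ranks 11 (75) and 12 (80): 77.5.
(b) the nearest-rank method: rank 12 → 80.
|77.5 − 80| = 2.5.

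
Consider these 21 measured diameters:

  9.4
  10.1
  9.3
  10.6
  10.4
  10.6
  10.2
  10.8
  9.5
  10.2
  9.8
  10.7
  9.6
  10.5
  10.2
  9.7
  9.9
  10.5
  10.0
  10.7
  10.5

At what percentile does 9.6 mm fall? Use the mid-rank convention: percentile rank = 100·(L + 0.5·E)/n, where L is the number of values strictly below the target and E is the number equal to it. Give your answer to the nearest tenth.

Sorted: 9.3, 9.4, 9.5, 9.6, 9.7, 9.8, 9.9, 10.0, 10.1, 10.2, 10.2, 10.2, 10.4, 10.5, 10.5, 10.5, 10.6, 10.6, 10.7, 10.7, 10.8.
Count below 9.6: L = 3; count equal: E = 1; n = 21.
Percentile rank = 100·(3 + 0.5·1)/21 = 100·3.5/21 = 16.67.

16.7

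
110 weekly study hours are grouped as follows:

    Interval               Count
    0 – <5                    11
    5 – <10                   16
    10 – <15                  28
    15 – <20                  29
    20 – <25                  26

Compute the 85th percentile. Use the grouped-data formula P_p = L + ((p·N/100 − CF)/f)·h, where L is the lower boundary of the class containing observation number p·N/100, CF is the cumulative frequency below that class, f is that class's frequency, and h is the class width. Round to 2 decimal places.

21.83

N = 110; target position k = 85/100 · 110 = 93.5.
Cumulative frequencies: 11, 27, 55, 84, 110.
Observation 93.5 falls in the class 20 – <25.
L = 20, CF = 84, f = 26, h = 5.
P85 = 20 + ((93.5 − 84)/26)·5 = 20 + 1.82692 = 21.8269.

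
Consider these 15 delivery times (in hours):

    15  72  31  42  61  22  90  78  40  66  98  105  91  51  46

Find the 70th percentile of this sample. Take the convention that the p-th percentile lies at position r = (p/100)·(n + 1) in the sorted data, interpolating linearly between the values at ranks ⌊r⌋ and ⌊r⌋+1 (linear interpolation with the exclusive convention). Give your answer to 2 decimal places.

80.40

Sorted: 15, 22, 31, 40, 42, 46, 51, 61, 66, 72, 78, 90, 91, 98, 105.
n = 15.
r = (70/100)·(15 + 1) = 11.2.
Rank 11 is 78 and rank 12 is 90.
Interpolate: 78 + 0.2·(90 − 78) = 78 + 0.2·12 = 80.4.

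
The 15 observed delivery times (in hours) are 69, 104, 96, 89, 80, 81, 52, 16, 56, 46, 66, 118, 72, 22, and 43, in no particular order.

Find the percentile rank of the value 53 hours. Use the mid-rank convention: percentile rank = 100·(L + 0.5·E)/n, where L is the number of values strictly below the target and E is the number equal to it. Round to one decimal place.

33.3

Sorted: 16, 22, 43, 46, 52, 56, 66, 69, 72, 80, 81, 89, 96, 104, 118.
Count below 53: L = 5; count equal: E = 0; n = 15.
Percentile rank = 100·(5 + 0.5·0)/15 = 100·5/15 = 33.33.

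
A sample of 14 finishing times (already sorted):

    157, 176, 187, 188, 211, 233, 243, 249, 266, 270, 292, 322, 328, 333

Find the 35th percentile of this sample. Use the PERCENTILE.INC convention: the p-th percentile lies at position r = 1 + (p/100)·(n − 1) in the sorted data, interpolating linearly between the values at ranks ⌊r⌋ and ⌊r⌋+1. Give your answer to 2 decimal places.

n = 14.
r = 1 + (35/100)·(14 − 1) = 1 + 4.55 = 5.55.
Rank 5 is 211 and rank 6 is 233.
Interpolate: 211 + 0.55·(233 − 211) = 211 + 0.55·22 = 223.1.

223.10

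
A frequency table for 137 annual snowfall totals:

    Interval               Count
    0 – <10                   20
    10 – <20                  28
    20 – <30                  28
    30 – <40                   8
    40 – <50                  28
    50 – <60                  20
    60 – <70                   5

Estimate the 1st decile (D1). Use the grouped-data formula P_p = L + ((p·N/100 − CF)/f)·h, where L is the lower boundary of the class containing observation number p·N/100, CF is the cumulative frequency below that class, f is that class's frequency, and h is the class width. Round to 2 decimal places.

N = 137; target position k = 10/100 · 137 = 13.7.
Cumulative frequencies: 20, 48, 76, 84, 112, 132, 137.
Observation 13.7 falls in the class 0 – <10.
L = 0, CF = 0, f = 20, h = 10.
P10 = 0 + ((13.7 − 0)/20)·10 = 0 + 6.85 = 6.85.

6.85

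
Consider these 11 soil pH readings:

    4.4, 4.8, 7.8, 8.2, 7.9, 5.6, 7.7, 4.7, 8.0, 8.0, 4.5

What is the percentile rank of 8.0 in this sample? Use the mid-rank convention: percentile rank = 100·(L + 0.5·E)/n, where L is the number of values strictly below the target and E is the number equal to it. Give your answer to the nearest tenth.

Sorted: 4.4, 4.5, 4.7, 4.8, 5.6, 7.7, 7.8, 7.9, 8.0, 8.0, 8.2.
Count below 8.0: L = 8; count equal: E = 2; n = 11.
Percentile rank = 100·(8 + 0.5·2)/11 = 100·9/11 = 81.82.

81.8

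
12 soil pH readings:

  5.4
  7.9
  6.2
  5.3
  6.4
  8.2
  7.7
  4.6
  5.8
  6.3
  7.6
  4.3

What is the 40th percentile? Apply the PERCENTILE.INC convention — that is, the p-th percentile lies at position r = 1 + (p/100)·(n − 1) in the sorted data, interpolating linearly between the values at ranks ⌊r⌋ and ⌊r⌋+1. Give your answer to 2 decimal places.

Sorted: 4.3, 4.6, 5.3, 5.4, 5.8, 6.2, 6.3, 6.4, 7.6, 7.7, 7.9, 8.2.
n = 12.
r = 1 + (40/100)·(12 − 1) = 1 + 4.4 = 5.4.
Rank 5 is 5.8 and rank 6 is 6.2.
Interpolate: 5.8 + 0.4·(6.2 − 5.8) = 5.8 + 0.4·0.4 = 5.96.

5.96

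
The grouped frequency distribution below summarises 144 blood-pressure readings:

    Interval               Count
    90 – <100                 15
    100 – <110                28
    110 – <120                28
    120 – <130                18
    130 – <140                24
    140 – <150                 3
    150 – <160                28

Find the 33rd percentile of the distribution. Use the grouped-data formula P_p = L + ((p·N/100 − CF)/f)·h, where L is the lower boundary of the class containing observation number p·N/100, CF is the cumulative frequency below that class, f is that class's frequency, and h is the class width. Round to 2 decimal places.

N = 144; target position k = 33/100 · 144 = 47.52.
Cumulative frequencies: 15, 43, 71, 89, 113, 116, 144.
Observation 47.52 falls in the class 110 – <120.
L = 110, CF = 43, f = 28, h = 10.
P33 = 110 + ((47.52 − 43)/28)·10 = 110 + 1.61429 = 111.614.

111.61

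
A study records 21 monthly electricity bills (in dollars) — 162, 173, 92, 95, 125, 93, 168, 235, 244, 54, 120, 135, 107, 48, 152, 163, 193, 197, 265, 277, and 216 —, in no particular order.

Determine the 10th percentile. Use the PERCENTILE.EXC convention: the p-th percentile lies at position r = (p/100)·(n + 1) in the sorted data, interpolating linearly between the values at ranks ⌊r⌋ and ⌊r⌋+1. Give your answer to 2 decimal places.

Sorted: 48, 54, 92, 93, 95, 107, 120, 125, 135, 152, 162, 163, 168, 173, 193, 197, 216, 235, 244, 265, 277.
n = 21.
r = (10/100)·(21 + 1) = 2.2.
Rank 2 is 54 and rank 3 is 92.
Interpolate: 54 + 0.2·(92 − 54) = 54 + 0.2·38 = 61.6.

61.60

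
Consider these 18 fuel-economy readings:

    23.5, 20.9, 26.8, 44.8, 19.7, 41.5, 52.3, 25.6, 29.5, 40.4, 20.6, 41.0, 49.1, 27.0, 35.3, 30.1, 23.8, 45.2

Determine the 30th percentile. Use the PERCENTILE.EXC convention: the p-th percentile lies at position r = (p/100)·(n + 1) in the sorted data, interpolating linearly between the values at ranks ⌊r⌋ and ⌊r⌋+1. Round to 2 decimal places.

25.06

Sorted: 19.7, 20.6, 20.9, 23.5, 23.8, 25.6, 26.8, 27.0, 29.5, 30.1, 35.3, 40.4, 41.0, 41.5, 44.8, 45.2, 49.1, 52.3.
n = 18.
r = (30/100)·(18 + 1) = 5.7.
Rank 5 is 23.8 and rank 6 is 25.6.
Interpolate: 23.8 + 0.7·(25.6 − 23.8) = 23.8 + 0.7·1.8 = 25.06.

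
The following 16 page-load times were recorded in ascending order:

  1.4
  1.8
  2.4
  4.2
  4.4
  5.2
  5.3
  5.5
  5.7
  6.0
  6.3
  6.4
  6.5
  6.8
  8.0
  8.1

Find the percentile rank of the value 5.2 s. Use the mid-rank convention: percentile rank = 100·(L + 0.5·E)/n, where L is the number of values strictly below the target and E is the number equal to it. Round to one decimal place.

Count below 5.2: L = 5; count equal: E = 1; n = 16.
Percentile rank = 100·(5 + 0.5·1)/16 = 100·5.5/16 = 34.38.

34.4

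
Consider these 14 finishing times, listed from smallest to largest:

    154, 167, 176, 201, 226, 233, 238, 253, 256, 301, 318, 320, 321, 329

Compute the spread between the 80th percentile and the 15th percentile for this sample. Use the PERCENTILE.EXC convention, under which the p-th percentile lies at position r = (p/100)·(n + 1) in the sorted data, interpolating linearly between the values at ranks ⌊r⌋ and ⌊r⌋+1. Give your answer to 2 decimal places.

150.75

n = 14.
P15: r = 2.25; ranks 2–3 are 167, 176; interpolating gives 169.25.
P80: r = 12 (integer) → 320.
Difference: 320 − 169.25 = 150.75.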